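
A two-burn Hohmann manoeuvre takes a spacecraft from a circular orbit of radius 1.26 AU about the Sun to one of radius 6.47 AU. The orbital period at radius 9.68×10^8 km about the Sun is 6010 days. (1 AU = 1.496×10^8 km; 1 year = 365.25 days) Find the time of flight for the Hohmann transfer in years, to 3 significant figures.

From Kepler's third law T² = 4π²r³/μ at r = 9.68×10^8 km, T = 6010 days = 6010 × 86400 s = 5.19264×10^8 s: μ = 4π²r³/T² = 1.32803×10^11 km³/s².
In km: r₁ = 1.26 × 1.496×10^8 = 1.88496×10^8 km; r₂ = 6.47 × 1.496×10^8 = 9.67912×10^8 km.
Transfer-ellipse semi-major axis a_t = (r₁ + r₂)/2 = (1.88496×10^8 + 9.67912×10^8)/2 = 5.78204×10^8 km.
By Kepler's third law the transfer-orbit period is T = 2π√(a_t³/μ), so t = T/2 = 1.199×10^8 s.
Converting: 1.199×10^8 s ÷ 3.15576×10^7 s/year (365.25 × 86400) = 3.80 years.

t = 3.80 years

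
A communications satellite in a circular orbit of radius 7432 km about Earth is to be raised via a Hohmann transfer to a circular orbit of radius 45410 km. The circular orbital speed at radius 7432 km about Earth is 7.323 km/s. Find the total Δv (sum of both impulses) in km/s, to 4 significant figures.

Δv = 3.669 km/s

From the circular-orbit relation v² = μ/r at r = 7432 km: μ = v²r = (7.323)² × 7432 = 3.98551×10^5 km³/s².
Transfer-ellipse semi-major axis a_t = (r₁ + r₂)/2 = (7432 + 45410)/2 = 26421 km.
At r₁ the circular-orbit speed is v₁ = √(μ/r₁) = 7.3230 km/s.
On the transfer ellipse at r₁, vis-viva gives v_p = √[μ(2/r₁ − 1/a_t)] = 9.6004 km/s.
First burn Δv₁ = |v_p − v₁| = 2.2774 km/s.
Circular speed at r₂: v₂ = √(μ/r₂) = 2.96255 km/s.
Transfer-orbit speed at r₂: v_a = √[μ(2/r₂ − 1/a_t)] = 1.57125 km/s.
Second burn Δv₂ = |v₂ − v_a| = 1.3913 km/s.
Total Δv = Δv₁ + Δv₂ = 3.669 km/s.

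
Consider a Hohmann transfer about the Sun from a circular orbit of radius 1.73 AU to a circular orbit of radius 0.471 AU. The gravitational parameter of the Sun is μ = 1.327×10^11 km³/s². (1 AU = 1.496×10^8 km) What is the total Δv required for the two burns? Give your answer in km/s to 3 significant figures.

Δv = 18.8 km/s

In km: r₁ = 1.73 × 1.496×10^8 = 2.58808×10^8 km; r₂ = 0.471 × 1.496×10^8 = 7.04616×10^7 km.
The Hohmann ellipse has a_t = (r₁ + r₂)/2 = 1.646348×10^8 km.
At r₁ the circular-orbit speed is v₁ = √(μ/r₁) = 22.64 km/s.
Transfer-orbit speed at r₁ (vis-viva): v_a = √[μ(2/r₁ − 1/a_t)] = 14.81 km/s.
First burn Δv₁ = |v_a − v₁| = 7.830 km/s.
Circular speed at r₂: v₂ = √(μ/r₂) = 43.40 km/s.
Transfer-orbit speed at r₂: v_p = √[μ(2/r₂ − 1/a_t)] = 54.41 km/s.
Second burn Δv₂ = |v₂ − v_p| = 11.01 km/s.
Total Δv = Δv₁ + Δv₂ = 18.84 km/s.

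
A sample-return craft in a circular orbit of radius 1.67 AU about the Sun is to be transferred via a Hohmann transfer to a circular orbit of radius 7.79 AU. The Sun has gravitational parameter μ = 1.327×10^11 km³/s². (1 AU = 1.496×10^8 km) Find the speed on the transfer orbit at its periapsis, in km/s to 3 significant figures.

In km: r₁ = 1.67 × 1.496×10^8 = 2.49832×10^8 km; r₂ = 7.79 × 1.496×10^8 = 1.165384×10^9 km.
The Hohmann ellipse has a_t = (r₁ + r₂)/2 = 7.07608×10^8 km.
At periapsis, r = 2.49832×10^8 km.
From the vis-viva equation, v = √[μ(2/r − 1/a_t)] = 29.58 km/s.

v = 29.6 km/s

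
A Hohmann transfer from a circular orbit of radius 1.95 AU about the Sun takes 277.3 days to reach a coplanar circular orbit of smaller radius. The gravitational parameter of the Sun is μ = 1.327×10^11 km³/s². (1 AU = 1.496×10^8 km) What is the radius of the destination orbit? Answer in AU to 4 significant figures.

r₂ = 0.6920 AU

In km: r₁ = 1.95 × 1.496×10^8 = 2.9172×10^8 km.
Transfer time t = 277.3 days = 2.395872×10^7 s, and t = π√(a_t³/μ).
So a_t = (μ t²/π²)^(1/3) = (1.327×10^11 × (2.395872×10^7)² / π²)^(1/3) = 1.9762×10^8 km.
Since a_t = (r₁ + r₂)/2, r₂ = 2a_t − r₁ = 2×1.9762×10^8 − 2.9172×10^8 = 1.0352×10^8 km.
In AU: r₂ = 1.0352×10^8 / 1.496×10^8 = 0.6920 AU.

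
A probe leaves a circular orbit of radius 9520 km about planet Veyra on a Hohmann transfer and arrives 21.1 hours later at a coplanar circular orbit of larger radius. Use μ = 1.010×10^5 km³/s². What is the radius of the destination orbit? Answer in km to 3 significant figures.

r₂ = 68400 km

Transfer time t = 21.1 hours = 75960 s, and t = π√(a_t³/μ).
So a_t = (μ t²/π²)^(1/3) = (1.010×10^5 × (75960)² / π²)^(1/3) = 38940 km.
Since a_t = (r₁ + r₂)/2, r₂ = 2a_t − r₁ = 2×38940 − 9520 = 68360 km.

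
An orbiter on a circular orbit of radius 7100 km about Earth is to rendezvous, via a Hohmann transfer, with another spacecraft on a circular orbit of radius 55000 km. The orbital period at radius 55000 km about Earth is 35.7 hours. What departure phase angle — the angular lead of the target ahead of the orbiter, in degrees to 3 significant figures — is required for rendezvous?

From Kepler's third law T² = 4π²r³/μ at r = 55000 km, T = 35.7 hours = 35.7 × 3600 s = 1.2852×10^5 s: μ = 4π²r³/T² = 3.97655×10^5 km³/s².
The Hohmann ellipse has a_t = (r₁ + r₂)/2 = 31050 km.
Transfer time t = π√(a_t³/μ) = 27258 s.
The target's mean motion on its circular orbit is ω₂ = √(μ/r₂³) = 4.8889×10^-5 rad/s.
Angle swept by the target during transfer: ω₂·t = 1.3326 rad = 76.35°.
Arrival is 180° from departure on the ellipse, so φ = 180° − 76.35° = 104°.

φ = 104°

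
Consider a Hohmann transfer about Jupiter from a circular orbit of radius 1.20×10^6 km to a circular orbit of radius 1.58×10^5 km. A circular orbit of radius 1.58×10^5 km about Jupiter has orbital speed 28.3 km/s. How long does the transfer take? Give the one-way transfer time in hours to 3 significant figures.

t = 43.4 hours

From the circular-orbit relation v² = μ/r at r = 1.58×10^5 km: μ = v²r = (28.3)² × 1.58×10^5 = 1.26541×10^8 km³/s².
Transfer-ellipse semi-major axis a_t = (r₁ + r₂)/2 = (1.200×10^6 + 1.580×10^5)/2 = 6.790×10^5 km.
Transfer time t = π√(a_t³/μ) = π√((6.790×10^5)³ / 1.26541×10^8) = 1.563×10^5 s.
Converting: 1.563×10^5 s ÷ 3600 s/hour = 43.4 hours.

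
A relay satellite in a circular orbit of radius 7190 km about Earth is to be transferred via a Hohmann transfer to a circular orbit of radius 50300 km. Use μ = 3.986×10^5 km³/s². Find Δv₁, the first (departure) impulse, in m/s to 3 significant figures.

Transfer-ellipse semi-major axis a_t = (r₁ + r₂)/2 = (7190 + 50300)/2 = 28745 km.
On the circular orbit at r = 7190 km, v_c = √(μ/r) = 7.4457 km/s.
Transfer-orbit speed at the same r (vis-viva, a = a_t): v_t = √[μ(2/r − 1/a_t)] = 9.8493 km/s.
Δv₁ = |v_t − v_c| = |9.8493 − 7.4457| = 2.404 km/s.

Δv₁ = 2400 m/s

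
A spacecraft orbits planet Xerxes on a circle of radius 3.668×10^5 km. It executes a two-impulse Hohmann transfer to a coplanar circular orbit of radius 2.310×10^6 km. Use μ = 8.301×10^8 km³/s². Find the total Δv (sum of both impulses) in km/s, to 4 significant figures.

Δv = 23.96 km/s

Transfer-ellipse semi-major axis a_t = (r₁ + r₂)/2 = (3.668×10^5 + 2.310×10^6)/2 = 1.3384×10^6 km.
At r₁ the circular-orbit speed is v₁ = √(μ/r₁) = 47.57 km/s.
Transfer-orbit speed at r₁ (vis-viva): v_p = √[μ(2/r₁ − 1/a_t)] = 62.50 km/s.
First burn Δv₁ = |v_p − v₁| = 14.93 km/s.
At r₂, v₂ = √(μ/r₂) = 18.957 km/s.
Transfer-orbit speed at r₂: v_a = √[μ(2/r₂ − 1/a_t)] = 9.9239 km/s.
Second burn Δv₂ = |v₂ − v_a| = 9.033 km/s.
Δv = Δv₁ + Δv₂ = 14.93 + 9.033 = 23.96 km/s.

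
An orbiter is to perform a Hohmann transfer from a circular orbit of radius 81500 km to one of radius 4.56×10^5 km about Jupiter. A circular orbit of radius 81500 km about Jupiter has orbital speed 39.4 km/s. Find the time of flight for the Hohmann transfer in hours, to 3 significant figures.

t = 10.8 hours

From the circular-orbit relation v² = μ/r at r = 81500 km: μ = v²r = (39.4)² × 81500 = 1.26517×10^8 km³/s².
Semi-major axis of the transfer orbit: a_t = (81500 + 4.560×10^5)/2 = 2.6875×10^5 km.
Transfer time t = π√(a_t³/μ) = π√((2.6875×10^5)³ / 1.26517×10^8) = 38910 s.
Converting: 38910 s ÷ 3600 s/hour = 10.8 hours.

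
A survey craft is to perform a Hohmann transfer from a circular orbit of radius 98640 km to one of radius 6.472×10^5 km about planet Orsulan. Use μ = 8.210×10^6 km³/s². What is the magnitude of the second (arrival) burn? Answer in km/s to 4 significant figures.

Transfer-ellipse semi-major axis a_t = (r₁ + r₂)/2 = (98640 + 6.472×10^5)/2 = 3.7292×10^5 km.
On the circular orbit at r = 6.472×10^5 km, v_c = √(μ/r) = 3.562 km/s.
Vis-viva on the transfer ellipse at r = 6.472×10^5 km gives v_t = √[μ(2/r − 1/a_t)] = 1.832 km/s.
Δv₂ = |v_t − v_c| = |1.832 − 3.562| = 1.730 km/s.

Δv₂ = 1.730 km/s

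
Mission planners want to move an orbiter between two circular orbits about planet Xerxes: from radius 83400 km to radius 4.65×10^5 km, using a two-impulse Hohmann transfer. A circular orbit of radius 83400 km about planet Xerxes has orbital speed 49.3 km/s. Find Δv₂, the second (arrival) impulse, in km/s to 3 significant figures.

Δv₂ = 9.36 km/s

From the circular-orbit relation v² = μ/r at r = 83400 km: μ = v²r = (49.3)² × 83400 = 2.02703×10^8 km³/s².
The Hohmann ellipse has a_t = (r₁ + r₂)/2 = 2.742×10^5 km.
Circular speed at r = 4.650×10^5 km: v_c = √(μ/r) = 20.879 km/s.
Vis-viva on the transfer ellipse at r = 4.650×10^5 km gives v_t = √[μ(2/r − 1/a_t)] = 11.515 km/s.
Δv₂ = |v_t − v_c| = |11.515 − 20.879| = 9.364 km/s.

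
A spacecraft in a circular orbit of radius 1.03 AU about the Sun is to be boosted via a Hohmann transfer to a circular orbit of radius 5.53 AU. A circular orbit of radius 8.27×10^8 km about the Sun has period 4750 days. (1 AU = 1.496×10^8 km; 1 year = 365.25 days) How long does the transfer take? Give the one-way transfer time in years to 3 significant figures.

From Kepler's third law T² = 4π²r³/μ at r = 8.27×10^8 km, T = 4750 days = 4750 × 86400 s = 4.104×10^8 s: μ = 4π²r³/T² = 1.32575×10^11 km³/s².
In km: r₁ = 1.03 × 1.496×10^8 = 1.54088×10^8 km; r₂ = 5.53 × 1.496×10^8 = 8.27288×10^8 km.
Semi-major axis of the transfer orbit: a_t = (1.54088×10^8 + 8.27288×10^8)/2 = 4.90688×10^8 km.
By Kepler's third law the transfer-orbit period is T = 2π√(a_t³/μ), so t = T/2 = 9.378×10^7 s.
Converting: 9.378×10^7 s ÷ 3.15576×10^7 s/year (365.25 × 86400) = 2.97 years.

t = 2.97 years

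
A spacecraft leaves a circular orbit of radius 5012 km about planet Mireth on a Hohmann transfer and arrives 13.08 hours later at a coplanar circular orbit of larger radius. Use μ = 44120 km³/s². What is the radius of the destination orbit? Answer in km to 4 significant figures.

r₂ = 37950 km

Transfer time t = 13.08 hours = 47088 s, and t = π√(a_t³/μ).
So a_t = (μ t²/π²)^(1/3) = (44120 × (47088)² / π²)^(1/3) = 21481 km.
Since a_t = (r₁ + r₂)/2, r₂ = 2a_t − r₁ = 2×21481 − 5012 = 37950 km.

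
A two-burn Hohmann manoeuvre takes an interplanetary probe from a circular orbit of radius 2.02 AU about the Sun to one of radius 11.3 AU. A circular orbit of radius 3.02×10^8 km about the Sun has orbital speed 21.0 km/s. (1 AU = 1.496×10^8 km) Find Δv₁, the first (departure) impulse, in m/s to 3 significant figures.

Δv₁ = 6350 m/s

From the circular-orbit relation v² = μ/r at r = 3.02×10^8 km: μ = v²r = (21.0)² × 3.02×10^8 = 1.33182×10^11 km³/s².
In km: r₁ = 2.02 × 1.496×10^8 = 3.02192×10^8 km; r₂ = 11.3 × 1.496×10^8 = 1.69048×10^9 km.
The Hohmann ellipse has a_t = (r₁ + r₂)/2 = 9.96336×10^8 km.
Circular speed at r = 3.02192×10^8 km: v_c = √(μ/r) = 20.993 km/s.
Transfer-orbit speed at the same r (vis-viva, a = a_t): v_t = √[μ(2/r − 1/a_t)] = 27.345 km/s.
Δv₁ = |v_t − v_c| = |27.345 − 20.993| = 6.352 km/s.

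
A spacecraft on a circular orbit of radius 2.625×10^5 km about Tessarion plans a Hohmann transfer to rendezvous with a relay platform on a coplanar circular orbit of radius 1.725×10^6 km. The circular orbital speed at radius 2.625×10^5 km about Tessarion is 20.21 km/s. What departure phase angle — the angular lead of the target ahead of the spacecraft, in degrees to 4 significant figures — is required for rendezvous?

From the circular-orbit relation v² = μ/r at r = 2.625×10^5 km: μ = v²r = (20.21)² × 2.625×10^5 = 1.07217×10^8 km³/s².
The Hohmann ellipse has a_t = (r₁ + r₂)/2 = 9.9375×10^5 km.
Transfer time t = π√(a_t³/μ) = 3.006×10^5 s.
The target's mean motion on its circular orbit is ω₂ = √(μ/r₂³) = 4.570×10^-6 rad/s.
Angle swept by the target during transfer: ω₂·t = 1.3737 rad = 78.71°.
Arrival is 180° from departure on the ellipse, so φ = 180° − 78.71° = 101.3°.

φ = 101.3°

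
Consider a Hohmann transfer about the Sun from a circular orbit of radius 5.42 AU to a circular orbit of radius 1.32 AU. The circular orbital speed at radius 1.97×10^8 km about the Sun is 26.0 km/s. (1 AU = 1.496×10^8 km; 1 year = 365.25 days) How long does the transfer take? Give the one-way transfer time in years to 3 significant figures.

From the circular-orbit relation v² = μ/r at r = 1.97×10^8 km: μ = v²r = (26.0)² × 1.97×10^8 = 1.33172×10^11 km³/s².
In km: r₁ = 5.42 × 1.496×10^8 = 8.10832×10^8 km; r₂ = 1.32 × 1.496×10^8 = 1.97472×10^8 km.
The Hohmann ellipse has a_t = (r₁ + r₂)/2 = 5.04152×10^8 km.
Transfer time t = π√(a_t³/μ) = π√((5.04152×10^8)³ / 1.33172×10^11) = 9.745×10^7 s.
Converting: 9.745×10^7 s ÷ 3.15576×10^7 s/year (365.25 × 86400) = 3.09 years.

t = 3.09 years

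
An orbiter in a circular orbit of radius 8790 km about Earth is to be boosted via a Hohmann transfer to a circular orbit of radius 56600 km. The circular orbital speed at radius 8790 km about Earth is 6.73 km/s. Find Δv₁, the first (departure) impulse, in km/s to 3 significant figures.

Δv₁ = 2.12 km/s

From the circular-orbit relation v² = μ/r at r = 8790 km: μ = v²r = (6.73)² × 8790 = 3.98125×10^5 km³/s².
Transfer-ellipse semi-major axis a_t = (r₁ + r₂)/2 = (8790 + 56600)/2 = 32695 km.
On the circular orbit at r = 8790 km, v_c = √(μ/r) = 6.730 km/s.
Vis-viva on the transfer ellipse at r = 8790 km gives v_t = √[μ(2/r − 1/a_t)] = 8.855 km/s.
Δv₁ = |v_t − v_c| = |8.855 − 6.730| = 2.125 km/s.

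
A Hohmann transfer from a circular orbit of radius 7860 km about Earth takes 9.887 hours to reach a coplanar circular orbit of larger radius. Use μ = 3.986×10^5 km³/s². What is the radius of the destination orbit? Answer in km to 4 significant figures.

r₂ = 66390 km

Transfer time t = 9.887 hours = 35593.2 s, and t = π√(a_t³/μ).
So a_t = (μ t²/π²)^(1/3) = (3.986×10^5 × (35593.2)² / π²)^(1/3) = 37124 km.
Since a_t = (r₁ + r₂)/2, r₂ = 2a_t − r₁ = 2×37124 − 7860 = 66388 km.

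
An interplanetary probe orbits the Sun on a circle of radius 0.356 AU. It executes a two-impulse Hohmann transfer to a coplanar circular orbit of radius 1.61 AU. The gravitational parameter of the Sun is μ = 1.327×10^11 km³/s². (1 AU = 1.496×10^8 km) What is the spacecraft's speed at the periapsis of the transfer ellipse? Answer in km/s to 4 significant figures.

In km: r₁ = 0.356 × 1.496×10^8 = 5.32576×10^7 km; r₂ = 1.61 × 1.496×10^8 = 2.40856×10^8 km.
The Hohmann ellipse has a_t = (r₁ + r₂)/2 = 1.470568×10^8 km.
At periapsis, r = 5.32576×10^7 km.
Applying v² = μ(2/r − 1/a_t): v = 63.88 km/s.

v = 63.88 km/s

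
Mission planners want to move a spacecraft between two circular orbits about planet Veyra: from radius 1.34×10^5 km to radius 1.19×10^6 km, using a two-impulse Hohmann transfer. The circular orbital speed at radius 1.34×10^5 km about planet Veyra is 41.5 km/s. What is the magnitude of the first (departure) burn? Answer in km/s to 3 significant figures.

From the circular-orbit relation v² = μ/r at r = 1.34×10^5 km: μ = v²r = (41.5)² × 1.34×10^5 = 2.30782×10^8 km³/s².
Semi-major axis of the transfer orbit: a_t = (1.340×10^5 + 1.190×10^6)/2 = 6.620×10^5 km.
Circular speed at r = 1.340×10^5 km: v_c = √(μ/r) = 41.50 km/s.
Transfer-orbit speed at the same r (vis-viva, a = a_t): v_t = √[μ(2/r − 1/a_t)] = 55.64 km/s.
Δv₁ = |v_t − v_c| = |55.64 − 41.50| = 14.14 km/s.

Δv₁ = 14.1 km/s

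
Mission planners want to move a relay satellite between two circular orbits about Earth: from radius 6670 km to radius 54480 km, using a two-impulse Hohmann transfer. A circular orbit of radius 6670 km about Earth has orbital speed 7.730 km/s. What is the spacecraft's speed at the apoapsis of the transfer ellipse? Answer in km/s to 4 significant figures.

From the circular-orbit relation v² = μ/r at r = 6670 km: μ = v²r = (7.730)² × 6670 = 3.98552×10^5 km³/s².
The Hohmann ellipse has a_t = (r₁ + r₂)/2 = 30575 km.
The apoapsis of the transfer ellipse is at r = 54480 km.
Vis-viva: v = √[μ(2/r − 1/a_t)] = √[3.98552×10^5 × (2/54480 − 1/30575)] = 1.263 km/s.

v = 1.263 km/s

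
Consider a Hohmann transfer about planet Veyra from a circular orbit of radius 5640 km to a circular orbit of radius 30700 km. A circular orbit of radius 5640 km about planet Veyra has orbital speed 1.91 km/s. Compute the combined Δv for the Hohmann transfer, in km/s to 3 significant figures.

From the circular-orbit relation v² = μ/r at r = 5640 km: μ = v²r = (1.91)² × 5640 = 20575.3 km³/s².
The Hohmann ellipse has a_t = (r₁ + r₂)/2 = 18170 km.
At r₁ the circular-orbit speed is v₁ = √(μ/r₁) = 1.9100 km/s.
Transfer-orbit speed at r₁ (vis-viva): v_p = √[μ(2/r₁ − 1/a_t)] = 2.4827 km/s.
First burn Δv₁ = |v_p − v₁| = 0.5727 km/s.
At r₂, v₂ = √(μ/r₂) = 0.8187 km/s.
Transfer-orbit speed at r₂: v_a = √[μ(2/r₂ − 1/a_t)] = 0.4561 km/s.
Second burn Δv₂ = |v₂ − v_a| = 0.3626 km/s.
Total Δv = Δv₁ + Δv₂ = 0.9353 km/s.

Δv = 0.935 km/s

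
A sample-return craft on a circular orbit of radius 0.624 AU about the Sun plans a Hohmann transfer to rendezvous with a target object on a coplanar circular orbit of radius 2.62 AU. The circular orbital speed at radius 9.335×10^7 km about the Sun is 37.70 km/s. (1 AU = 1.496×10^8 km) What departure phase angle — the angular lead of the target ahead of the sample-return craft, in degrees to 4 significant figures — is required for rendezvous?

From the circular-orbit relation v² = μ/r at r = 9.335×10^7 km: μ = v²r = (37.70)² × 9.335×10^7 = 1.32677×10^11 km³/s².
In km: r₁ = 0.624 × 1.496×10^8 = 9.33504×10^7 km; r₂ = 2.62 × 1.496×10^8 = 3.91952×10^8 km.
Semi-major axis of the transfer orbit: a_t = (9.33504×10^7 + 3.91952×10^8)/2 = 2.426512×10^8 km.
The half-period of the transfer ellipse is t = π√(a_t³/μ) = 3.2601×10^7 s.
Target angular speed ω₂ = √(μ/r₂³) = 4.6941×10^-8 rad/s.
Angle swept by the target during transfer: ω₂·t = 1.5303 rad = 87.68°.
Arrival is 180° from departure on the ellipse, so φ = 180° − 87.68° = 92.32°.

φ = 92.32°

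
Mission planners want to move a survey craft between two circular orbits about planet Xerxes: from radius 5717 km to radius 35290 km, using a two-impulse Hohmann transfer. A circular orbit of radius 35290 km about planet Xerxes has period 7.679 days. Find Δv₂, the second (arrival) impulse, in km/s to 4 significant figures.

Δv₂ = 0.1577 km/s

From Kepler's third law T² = 4π²r³/μ at r = 35290 km, T = 7.679 days = 7.679 × 86400 s = 6.634656×10^5 s: μ = 4π²r³/T² = 3941.65 km³/s².
Semi-major axis of the transfer orbit: a_t = (5717 + 35290)/2 = 20503.5 km.
On the circular orbit at r = 35290 km, v_c = √(μ/r) = 0.3342 km/s.
Vis-viva on the transfer ellipse at r = 35290 km gives v_t = √[μ(2/r − 1/a_t)] = 0.1765 km/s.
Δv₂ = |v_t − v_c| = |0.1765 − 0.3342| = 0.1577 km/s.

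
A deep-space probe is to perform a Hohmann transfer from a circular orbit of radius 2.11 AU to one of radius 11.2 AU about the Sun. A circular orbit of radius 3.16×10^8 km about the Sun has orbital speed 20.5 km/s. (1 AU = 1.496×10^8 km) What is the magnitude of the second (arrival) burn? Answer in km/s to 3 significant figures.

From the circular-orbit relation v² = μ/r at r = 3.16×10^8 km: μ = v²r = (20.5)² × 3.16×10^8 = 1.32799×10^11 km³/s².
In km: r₁ = 2.11 × 1.496×10^8 = 3.15656×10^8 km; r₂ = 11.2 × 1.496×10^8 = 1.67552×10^9 km.
Semi-major axis of the transfer orbit: a_t = (3.15656×10^8 + 1.67552×10^9)/2 = 9.95588×10^8 km.
On the circular orbit at r = 1.67552×10^9 km, v_c = √(μ/r) = 8.903 km/s.
Vis-viva on the transfer ellipse at r = 1.67552×10^9 km gives v_t = √[μ(2/r − 1/a_t)] = 5.013 km/s.
Δv₂ = |v_t − v_c| = |5.013 − 8.903| = 3.890 km/s.

Δv₂ = 3.89 km/s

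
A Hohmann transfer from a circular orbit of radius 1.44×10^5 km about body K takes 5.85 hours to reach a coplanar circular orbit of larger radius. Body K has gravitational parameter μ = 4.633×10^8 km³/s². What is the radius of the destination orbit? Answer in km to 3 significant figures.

Transfer time t = 5.85 hours = 21060 s, and t = π√(a_t³/μ).
So a_t = (μ t²/π²)^(1/3) = (4.633×10^8 × (21060)² / π²)^(1/3) = 2.7510×10^5 km.
Since a_t = (r₁ + r₂)/2, r₂ = 2a_t − r₁ = 2×2.7510×10^5 − 1.440×10^5 = 4.062×10^5 km.

r₂ = 4.06×10^5 km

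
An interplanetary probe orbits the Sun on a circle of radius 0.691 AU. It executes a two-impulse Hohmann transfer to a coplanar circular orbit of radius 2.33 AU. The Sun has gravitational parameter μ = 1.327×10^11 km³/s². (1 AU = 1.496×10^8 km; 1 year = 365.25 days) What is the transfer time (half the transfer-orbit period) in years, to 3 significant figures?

In km: r₁ = 0.691 × 1.496×10^8 = 1.033736×10^8 km; r₂ = 2.33 × 1.496×10^8 = 3.48568×10^8 km.
Semi-major axis of the transfer orbit: a_t = (1.033736×10^8 + 3.48568×10^8)/2 = 2.259708×10^8 km.
By Kepler's third law the transfer-orbit period is T = 2π√(a_t³/μ), so t = T/2 = 2.929×10^7 s.
Converting: 2.929×10^7 s ÷ 3.15576×10^7 s/year (365.25 × 86400) = 0.928 years.

t = 0.928 years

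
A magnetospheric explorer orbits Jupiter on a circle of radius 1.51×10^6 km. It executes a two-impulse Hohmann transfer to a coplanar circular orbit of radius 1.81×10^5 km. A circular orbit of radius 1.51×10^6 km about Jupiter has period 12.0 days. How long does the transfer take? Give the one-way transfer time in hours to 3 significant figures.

From Kepler's third law T² = 4π²r³/μ at r = 1.51×10^6 km, T = 12.0 days = 12.0 × 86400 s = 1.0368×10^6 s: μ = 4π²r³/T² = 1.26445×10^8 km³/s².
Semi-major axis of the transfer orbit: a_t = (1.510×10^6 + 1.810×10^5)/2 = 8.455×10^5 km.
Transfer time t = π√(a_t³/μ) = π√((8.455×10^5)³ / 1.26445×10^8) = 2.172×10^5 s.
Converting: 2.172×10^5 s ÷ 3600 s/hour = 60.3 hours.

t = 60.3 hours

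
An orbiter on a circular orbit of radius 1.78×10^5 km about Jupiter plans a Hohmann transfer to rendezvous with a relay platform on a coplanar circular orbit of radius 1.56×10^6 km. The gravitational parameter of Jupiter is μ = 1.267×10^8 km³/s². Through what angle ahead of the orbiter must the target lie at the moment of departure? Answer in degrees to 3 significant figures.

φ = 105°

Transfer-ellipse semi-major axis a_t = (r₁ + r₂)/2 = (1.780×10^5 + 1.560×10^6)/2 = 8.690×10^5 km.
The half-period of the transfer ellipse is t = π√(a_t³/μ) = 2.26095×10^5 s.
The target's mean motion on its circular orbit is ω₂ = √(μ/r₂³) = 5.77699×10^-6 rad/s.
Angle swept by the target during transfer: ω₂·t = 1.30615 rad = 74.84°.
The orbiter traverses 180° on the transfer ellipse, so the target must lead by 180° − 74.84° = 105°.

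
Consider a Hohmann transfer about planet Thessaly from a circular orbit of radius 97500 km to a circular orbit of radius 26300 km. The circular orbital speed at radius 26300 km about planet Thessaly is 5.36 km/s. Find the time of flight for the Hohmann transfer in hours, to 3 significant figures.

t = 15.5 hours

From the circular-orbit relation v² = μ/r at r = 26300 km: μ = v²r = (5.36)² × 26300 = 7.55588×10^5 km³/s².
The Hohmann ellipse has a_t = (r₁ + r₂)/2 = 61900 km.
Half the transfer-orbit period gives t = π√(a_t³/μ) = 55660 s.
Converting: 55660 s ÷ 3600 s/hour = 15.5 hours.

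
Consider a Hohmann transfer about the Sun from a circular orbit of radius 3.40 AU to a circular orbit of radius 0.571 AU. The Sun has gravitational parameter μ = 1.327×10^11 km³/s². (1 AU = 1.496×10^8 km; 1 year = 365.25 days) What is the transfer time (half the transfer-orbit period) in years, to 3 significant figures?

t = 1.40 years

In km: r₁ = 3.40 × 1.496×10^8 = 5.0864×10^8 km; r₂ = 0.571 × 1.496×10^8 = 8.54216×10^7 km.
Transfer-ellipse semi-major axis a_t = (r₁ + r₂)/2 = (5.0864×10^8 + 8.54216×10^7)/2 = 2.970308×10^8 km.
Transfer time t = π√(a_t³/μ) = π√((2.970308×10^8)³ / 1.327×10^11) = 4.415×10^7 s.
Converting: 4.415×10^7 s ÷ 3.15576×10^7 s/year (365.25 × 86400) = 1.40 years.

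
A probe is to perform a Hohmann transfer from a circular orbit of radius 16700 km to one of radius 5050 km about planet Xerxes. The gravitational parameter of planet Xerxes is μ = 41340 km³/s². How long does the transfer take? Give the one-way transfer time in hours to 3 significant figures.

t = 4.87 hours

Semi-major axis of the transfer orbit: a_t = (16700 + 5050)/2 = 10875 km.
By Kepler's third law the transfer-orbit period is T = 2π√(a_t³/μ), so t = T/2 = 17520 s.
Converting: 17520 s ÷ 3600 s/hour = 4.87 hours.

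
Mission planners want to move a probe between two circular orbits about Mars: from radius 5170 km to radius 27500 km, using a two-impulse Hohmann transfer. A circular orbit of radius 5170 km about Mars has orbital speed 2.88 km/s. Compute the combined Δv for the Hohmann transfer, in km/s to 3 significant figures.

From the circular-orbit relation v² = μ/r at r = 5170 km: μ = v²r = (2.88)² × 5170 = 42882.0 km³/s².
Transfer-ellipse semi-major axis a_t = (r₁ + r₂)/2 = (5170 + 27500)/2 = 16335 km.
At r₁ the circular-orbit speed is v₁ = √(μ/r₁) = 2.8800 km/s.
Transfer-orbit speed at r₁ (vis-viva): v_p = √[μ(2/r₁ − 1/a_t)] = 3.7368 km/s.
First burn Δv₁ = |v_p − v₁| = 0.8568 km/s.
At r₂, v₂ = √(μ/r₂) = 1.2487 km/s.
Transfer-orbit speed at r₂: v_a = √[μ(2/r₂ − 1/a_t)] = 0.70252 km/s.
Second burn Δv₂ = |v₂ − v_a| = 0.5462 km/s.
Δv = Δv₁ + Δv₂ = 0.8568 + 0.5462 = 1.403 km/s.

Δv = 1.40 km/s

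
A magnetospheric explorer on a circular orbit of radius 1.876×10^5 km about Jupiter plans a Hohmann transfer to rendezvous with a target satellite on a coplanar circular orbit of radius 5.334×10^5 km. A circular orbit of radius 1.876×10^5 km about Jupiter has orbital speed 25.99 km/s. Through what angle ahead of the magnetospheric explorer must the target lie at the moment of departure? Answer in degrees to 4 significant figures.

From the circular-orbit relation v² = μ/r at r = 1.876×10^5 km: μ = v²r = (25.99)² × 1.876×10^5 = 1.26720×10^8 km³/s².
Semi-major axis of the transfer orbit: a_t = (1.876×10^5 + 5.334×10^5)/2 = 3.605×10^5 km.
Transfer time t = π√(a_t³/μ) = 60407 s.
Target angular speed ω₂ = √(μ/r₂³) = 2.8896×10^-5 rad/s.
Angle swept by the target during transfer: ω₂·t = 1.7455 rad = 100.01°.
Arrival is 180° from departure on the ellipse, so φ = 180° − 100.01° = 79.99°.

φ = 79.99°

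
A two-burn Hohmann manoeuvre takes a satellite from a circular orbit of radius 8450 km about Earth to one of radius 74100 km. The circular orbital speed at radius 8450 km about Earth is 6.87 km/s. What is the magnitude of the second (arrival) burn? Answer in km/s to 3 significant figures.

From the circular-orbit relation v² = μ/r at r = 8450 km: μ = v²r = (6.87)² × 8450 = 3.98814×10^5 km³/s².
Transfer-ellipse semi-major axis a_t = (r₁ + r₂)/2 = (8450 + 74100)/2 = 41275 km.
Circular speed at r = 74100 km: v_c = √(μ/r) = 2.320 km/s.
Vis-viva on the transfer ellipse at r = 74100 km gives v_t = √[μ(2/r − 1/a_t)] = 1.050 km/s.
Δv₂ = |v_t − v_c| = |1.050 − 2.320| = 1.270 km/s.

Δv₂ = 1.27 km/s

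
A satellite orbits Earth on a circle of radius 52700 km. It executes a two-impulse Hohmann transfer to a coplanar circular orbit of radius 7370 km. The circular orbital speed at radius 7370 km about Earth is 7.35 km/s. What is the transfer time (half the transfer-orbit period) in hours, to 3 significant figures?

From the circular-orbit relation v² = μ/r at r = 7370 km: μ = v²r = (7.35)² × 7370 = 3.98146×10^5 km³/s².
The Hohmann ellipse has a_t = (r₁ + r₂)/2 = 30035 km.
Transfer time t = π√(a_t³/μ) = π√((30035)³ / 3.98146×10^5) = 25920 s.
Converting: 25920 s ÷ 3600 s/hour = 7.20 hours.

t = 7.20 hours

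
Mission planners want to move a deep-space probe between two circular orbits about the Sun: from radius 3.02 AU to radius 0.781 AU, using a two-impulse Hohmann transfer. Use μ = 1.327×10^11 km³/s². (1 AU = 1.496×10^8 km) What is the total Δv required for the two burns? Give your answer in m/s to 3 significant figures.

In km: r₁ = 3.02 × 1.496×10^8 = 4.51792×10^8 km; r₂ = 0.781 × 1.496×10^8 = 1.168376×10^8 km.
The Hohmann ellipse has a_t = (r₁ + r₂)/2 = 2.843148×10^8 km.
Circular speed at r₁: v₁ = √(μ/r₁) = √(1.327×10^11/4.51792×10^8) = 17.138 km/s.
On the transfer ellipse at r₁, v² = μ(2/r − 1/a) gives v_a = √[μ(2/r₁ − 1/a_t)] = 10.986 km/s.
First burn Δv₁ = |v_a − v₁| = 6.152 km/s.
At r₂, v₂ = √(μ/r₂) = 33.701 km/s.
Transfer-orbit speed at r₂: v_p = √[μ(2/r₂ − 1/a_t)] = 42.483 km/s.
Second burn Δv₂ = |v₂ − v_p| = 8.782 km/s.
Δv = Δv₁ + Δv₂ = 6.152 + 8.782 = 14.93 km/s.

Δv = 14900 m/s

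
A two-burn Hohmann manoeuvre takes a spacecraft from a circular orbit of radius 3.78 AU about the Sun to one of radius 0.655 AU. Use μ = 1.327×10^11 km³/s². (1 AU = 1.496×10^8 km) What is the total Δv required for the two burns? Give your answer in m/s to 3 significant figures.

Δv = 18200 m/s

In km: r₁ = 3.78 × 1.496×10^8 = 5.65488×10^8 km; r₂ = 0.655 × 1.496×10^8 = 9.7988×10^7 km.
The Hohmann ellipse has a_t = (r₁ + r₂)/2 = 3.31738×10^8 km.
Circular speed at r₁: v₁ = √(μ/r₁) = √(1.327×10^11/5.65488×10^8) = 15.3188 km/s.
On the transfer ellipse at r₁, vis-viva equation gives v_a = √[μ(2/r₁ − 1/a_t)] = 8.32554 km/s.
First burn Δv₁ = |v_a − v₁| = 6.993 km/s.
At r₂, v₂ = √(μ/r₂) = 36.80 km/s.
Transfer-orbit speed at r₂: v_p = √[μ(2/r₂ − 1/a_t)] = 48.05 km/s.
Second burn Δv₂ = |v₂ − v_p| = 11.25 km/s.
Δv = Δv₁ + Δv₂ = 6.993 + 11.25 = 18.24 km/s.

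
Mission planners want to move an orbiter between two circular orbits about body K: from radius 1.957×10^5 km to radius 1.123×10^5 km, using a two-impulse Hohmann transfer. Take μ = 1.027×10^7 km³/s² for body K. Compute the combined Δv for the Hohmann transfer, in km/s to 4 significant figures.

Semi-major axis of the transfer orbit: a_t = (1.957×10^5 + 1.123×10^5)/2 = 1.540×10^5 km.
Circular speed at r₁: v₁ = √(μ/r₁) = √(1.027×10^7/1.957×10^5) = 7.244 km/s.
On the transfer ellipse at r₁, v² = μ(2/r − 1/a) gives v_a = √[μ(2/r₁ − 1/a_t)] = 6.186 km/s.
First burn Δv₁ = |v_a − v₁| = 1.058 km/s.
At r₂, v₂ = √(μ/r₂) = 9.563 km/s.
Transfer-orbit speed at r₂: v_p = √[μ(2/r₂ − 1/a_t)] = 10.78 km/s.
Second burn Δv₂ = |v₂ − v_p| = 1.217 km/s.
Total Δv = Δv₁ + Δv₂ = 2.275 km/s.

Δv = 2.275 km/s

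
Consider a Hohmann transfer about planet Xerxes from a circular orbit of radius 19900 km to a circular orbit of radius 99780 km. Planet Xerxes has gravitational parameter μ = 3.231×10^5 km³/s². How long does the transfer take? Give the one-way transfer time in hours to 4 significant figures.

Semi-major axis of the transfer orbit: a_t = (19900 + 99780)/2 = 59840 km.
Transfer time t = π√(a_t³/μ) = π√((59840)³ / 3.231×10^5) = 80900 s.
Converting: 80900 s ÷ 3600 s/hour = 22.47 hours.

t = 22.47 hours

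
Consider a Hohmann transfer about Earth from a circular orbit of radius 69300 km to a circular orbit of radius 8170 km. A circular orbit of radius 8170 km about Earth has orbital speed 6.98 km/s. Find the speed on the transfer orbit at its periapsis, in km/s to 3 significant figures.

v = 9.34 km/s

From the circular-orbit relation v² = μ/r at r = 8170 km: μ = v²r = (6.98)² × 8170 = 3.98046×10^5 km³/s².
Transfer-ellipse semi-major axis a_t = (r₁ + r₂)/2 = (69300 + 8170)/2 = 38735 km.
The periapsis of the transfer ellipse is at r = 8170 km.
From the vis-viva equation, v = √[μ(2/r − 1/a_t)] = 9.336 km/s.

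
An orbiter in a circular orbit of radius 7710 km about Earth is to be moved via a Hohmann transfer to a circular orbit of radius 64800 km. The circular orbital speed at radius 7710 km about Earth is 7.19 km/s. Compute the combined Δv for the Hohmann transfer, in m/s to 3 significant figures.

Δv = 3760 m/s

From the circular-orbit relation v² = μ/r at r = 7710 km: μ = v²r = (7.19)² × 7710 = 3.98577×10^5 km³/s².
The Hohmann ellipse has a_t = (r₁ + r₂)/2 = 36255 km.
Circular speed at r₁: v₁ = √(μ/r₁) = √(3.98577×10^5/7710) = 7.1900 km/s.
On the transfer ellipse at r₁, v² = μ(2/r − 1/a) gives v_p = √[μ(2/r₁ − 1/a_t)] = 9.6124 km/s.
First burn Δv₁ = |v_p − v₁| = 2.4224 km/s.
Circular speed at r₂: v₂ = √(μ/r₂) = 2.4801 km/s.
Transfer-orbit speed at r₂: v_a = √[μ(2/r₂ − 1/a_t)] = 1.1437 km/s.
Second burn Δv₂ = |v₂ − v_a| = 1.3364 km/s.
Δv = Δv₁ + Δv₂ = 2.4224 + 1.3364 = 3.759 km/s.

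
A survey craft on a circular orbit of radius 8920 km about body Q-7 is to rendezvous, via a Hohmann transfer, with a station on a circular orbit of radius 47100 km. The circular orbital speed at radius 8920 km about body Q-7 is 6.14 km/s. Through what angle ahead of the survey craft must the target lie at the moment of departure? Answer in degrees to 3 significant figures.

From the circular-orbit relation v² = μ/r at r = 8920 km: μ = v²r = (6.14)² × 8920 = 3.36280×10^5 km³/s².
Semi-major axis of the transfer orbit: a_t = (8920 + 47100)/2 = 28010 km.
Transfer time t = π√(a_t³/μ) = 25396.2 s.
The target's mean motion on its circular orbit is ω₂ = √(μ/r₂³) = 5.67309×10^-5 rad/s.
Angle swept by the target during transfer: ω₂·t = 1.44075 rad = 82.549°.
Arrival is 180° from departure on the ellipse, so φ = 180° − 82.549° = 97.5°.

φ = 97.5°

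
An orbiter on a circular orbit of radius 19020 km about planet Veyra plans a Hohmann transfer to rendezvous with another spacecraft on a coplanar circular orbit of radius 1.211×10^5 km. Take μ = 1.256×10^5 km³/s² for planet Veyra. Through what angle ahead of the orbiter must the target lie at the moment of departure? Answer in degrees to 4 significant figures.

φ = 100.8°

Transfer-ellipse semi-major axis a_t = (r₁ + r₂)/2 = (19020 + 1.211×10^5)/2 = 70060 km.
The half-period of the transfer ellipse is t = π√(a_t³/μ) = 1.6438×10^5 s.
The target's mean motion on its circular orbit is ω₂ = √(μ/r₂³) = 8.4097×10^-6 rad/s.
Angle swept by the target during transfer: ω₂·t = 1.3824 rad = 79.21°.
The orbiter traverses 180° on the transfer ellipse, so the target must lead by 180° − 79.21° = 100.8°.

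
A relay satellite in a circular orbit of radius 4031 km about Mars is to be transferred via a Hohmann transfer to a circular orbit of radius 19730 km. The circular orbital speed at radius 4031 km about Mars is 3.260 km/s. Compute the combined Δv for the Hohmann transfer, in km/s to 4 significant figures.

From the circular-orbit relation v² = μ/r at r = 4031 km: μ = v²r = (3.260)² × 4031 = 42839.9 km³/s².
Semi-major axis of the transfer orbit: a_t = (4031 + 19730)/2 = 11880.5 km.
At r₁ the circular-orbit speed is v₁ = √(μ/r₁) = 3.2600 km/s.
On the transfer ellipse at r₁, vis-viva equation gives v_p = √[μ(2/r₁ − 1/a_t)] = 4.2011 km/s.
First burn Δv₁ = |v_p − v₁| = 0.9411 km/s.
Circular speed at r₂: v₂ = √(μ/r₂) = 1.4735 km/s.
Transfer-orbit speed at r₂: v_a = √[μ(2/r₂ − 1/a_t)] = 0.85832 km/s.
Second burn Δv₂ = |v₂ − v_a| = 0.6152 km/s.
Δv = Δv₁ + Δv₂ = 0.9411 + 0.6152 = 1.556 km/s.

Δv = 1.556 km/s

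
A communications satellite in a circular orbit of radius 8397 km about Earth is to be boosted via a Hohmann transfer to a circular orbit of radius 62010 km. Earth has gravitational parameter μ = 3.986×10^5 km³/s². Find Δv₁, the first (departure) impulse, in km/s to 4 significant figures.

Transfer-ellipse semi-major axis a_t = (r₁ + r₂)/2 = (8397 + 62010)/2 = 35203.5 km.
Circular speed at r = 8397 km: v_c = √(μ/r) = 6.890 km/s.
Transfer-orbit speed at the same r (vis-viva, a = a_t): v_t = √[μ(2/r − 1/a_t)] = 9.144 km/s.
Δv₁ = |v_t − v_c| = |9.144 − 6.890| = 2.254 km/s.

Δv₁ = 2.254 km/s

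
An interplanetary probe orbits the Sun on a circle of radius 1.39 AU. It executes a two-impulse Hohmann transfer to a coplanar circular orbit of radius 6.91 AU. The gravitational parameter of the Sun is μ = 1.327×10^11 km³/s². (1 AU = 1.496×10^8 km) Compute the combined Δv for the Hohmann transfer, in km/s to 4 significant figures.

Δv = 12.11 km/s

In km: r₁ = 1.39 × 1.496×10^8 = 2.07944×10^8 km; r₂ = 6.91 × 1.496×10^8 = 1.033736×10^9 km.
The Hohmann ellipse has a_t = (r₁ + r₂)/2 = 6.2084×10^8 km.
Circular speed at r₁: v₁ = √(μ/r₁) = √(1.327×10^11/2.07944×10^8) = 25.262 km/s.
On the transfer ellipse at r₁, v² = μ(2/r − 1/a) gives v_p = √[μ(2/r₁ − 1/a_t)] = 32.597 km/s.
First burn Δv₁ = |v_p − v₁| = 7.335 km/s.
Circular speed at r₂: v₂ = √(μ/r₂) = 11.33 km/s.
Transfer-orbit speed at r₂: v_a = √[μ(2/r₂ − 1/a_t)] = 6.557 km/s.
Second burn Δv₂ = |v₂ − v_a| = 4.773 km/s.
Δv = Δv₁ + Δv₂ = 7.335 + 4.773 = 12.11 km/s.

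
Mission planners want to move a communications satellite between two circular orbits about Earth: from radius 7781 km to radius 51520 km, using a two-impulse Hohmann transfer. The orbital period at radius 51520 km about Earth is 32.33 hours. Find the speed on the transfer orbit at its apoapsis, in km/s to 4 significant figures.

v = 1.425 km/s

From Kepler's third law T² = 4π²r³/μ at r = 51520 km, T = 32.33 hours = 32.33 × 3600 s = 1.16388×10^5 s: μ = 4π²r³/T² = 3.98539×10^5 km³/s².
Semi-major axis of the transfer orbit: a_t = (7781 + 51520)/2 = 29650.5 km.
The apoapsis of the transfer ellipse is at r = 51520 km.
From the vis-viva equation, v = √[μ(2/r − 1/a_t)] = 1.425 km/s.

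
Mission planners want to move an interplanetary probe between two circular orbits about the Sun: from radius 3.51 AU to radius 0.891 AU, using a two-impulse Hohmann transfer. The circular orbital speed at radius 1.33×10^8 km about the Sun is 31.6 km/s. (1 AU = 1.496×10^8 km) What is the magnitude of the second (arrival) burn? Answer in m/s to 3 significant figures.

Δv₂ = 8300 m/s

From the circular-orbit relation v² = μ/r at r = 1.33×10^8 km: μ = v²r = (31.6)² × 1.33×10^8 = 1.32808×10^11 km³/s².
In km: r₁ = 3.51 × 1.496×10^8 = 5.25096×10^8 km; r₂ = 0.891 × 1.496×10^8 = 1.332936×10^8 km.
Semi-major axis of the transfer orbit: a_t = (5.25096×10^8 + 1.332936×10^8)/2 = 3.291948×10^8 km.
Circular speed at r = 1.332936×10^8 km: v_c = √(μ/r) = 31.565 km/s.
Vis-viva on the transfer ellipse at r = 1.332936×10^8 km gives v_t = √[μ(2/r − 1/a_t)] = 39.866 km/s.
Δv₂ = |v_t − v_c| = |39.866 − 31.565| = 8.301 km/s.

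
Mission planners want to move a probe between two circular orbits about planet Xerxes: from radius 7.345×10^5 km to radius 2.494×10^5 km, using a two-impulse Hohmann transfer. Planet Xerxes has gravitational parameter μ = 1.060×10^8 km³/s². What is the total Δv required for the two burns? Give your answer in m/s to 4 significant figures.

The Hohmann ellipse has a_t = (r₁ + r₂)/2 = 4.9195×10^5 km.
At r₁ the circular-orbit speed is v₁ = √(μ/r₁) = 12.01315 km/s.
On the transfer ellipse at r₁, vis-viva equation gives v_a = √[μ(2/r₁ − 1/a_t)] = 8.553518 km/s.
First burn Δv₁ = |v_a − v₁| = 3.4596 km/s.
Circular speed at r₂: v₂ = √(μ/r₂) = 20.6160 km/s.
Transfer-orbit speed at r₂: v_p = √[μ(2/r₂ − 1/a_t)] = 25.1907 km/s.
Second burn Δv₂ = |v₂ − v_p| = 4.5747 km/s.
Δv = Δv₁ + Δv₂ = 3.4596 + 4.5747 = 8.034 km/s.

Δv = 8034 m/s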